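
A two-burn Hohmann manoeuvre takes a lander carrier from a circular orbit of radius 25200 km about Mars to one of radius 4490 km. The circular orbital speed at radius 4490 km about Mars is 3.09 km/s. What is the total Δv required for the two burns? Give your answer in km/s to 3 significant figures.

Δv = 1.52 km/s

From the circular-orbit relation v² = μ/r at r = 4490 km: μ = v²r = (3.09)² × 4490 = 42871.0 km³/s².
The Hohmann ellipse has a_t = (r₁ + r₂)/2 = 14845 km.
At r₁ the circular-orbit speed is v₁ = √(μ/r₁) = 1.3043 km/s.
On the transfer ellipse at r₁, vis-viva equation gives v_a = √[μ(2/r₁ − 1/a_t)] = 0.71732 km/s.
First burn Δv₁ = |v_a − v₁| = 0.5870 km/s.
Circular speed at r₂: v₂ = √(μ/r₂) = 3.090 km/s.
Transfer-orbit speed at r₂: v_p = √[μ(2/r₂ − 1/a_t)] = 4.026 km/s.
Second burn Δv₂ = |v₂ − v_p| = 0.9360 km/s.
Total Δv = Δv₁ + Δv₂ = 1.523 km/s.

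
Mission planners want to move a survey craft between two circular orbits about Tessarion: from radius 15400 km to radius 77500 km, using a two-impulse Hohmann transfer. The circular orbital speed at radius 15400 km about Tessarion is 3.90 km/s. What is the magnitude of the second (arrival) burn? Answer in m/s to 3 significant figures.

Δv₂ = 737 m/s

From the circular-orbit relation v² = μ/r at r = 15400 km: μ = v²r = (3.90)² × 15400 = 2.34234×10^5 km³/s².
The Hohmann ellipse has a_t = (r₁ + r₂)/2 = 46450 km.
Circular speed at r = 77500 km: v_c = √(μ/r) = 1.7385 km/s.
Transfer-orbit speed at the same r (vis-viva, a = a_t): v_t = √[μ(2/r − 1/a_t)] = 1.0010 km/s.
Δv₂ = |v_t − v_c| = |1.0010 − 1.7385| = 0.7375 km/s.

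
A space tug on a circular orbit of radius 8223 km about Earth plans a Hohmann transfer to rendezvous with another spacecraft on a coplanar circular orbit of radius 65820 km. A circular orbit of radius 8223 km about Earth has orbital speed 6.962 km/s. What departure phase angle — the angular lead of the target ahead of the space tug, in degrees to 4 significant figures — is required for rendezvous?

From the circular-orbit relation v² = μ/r at r = 8223 km: μ = v²r = (6.962)² × 8223 = 3.98564×10^5 km³/s².
Semi-major axis of the transfer orbit: a_t = (8223 + 65820)/2 = 37021.5 km.
Transfer time t = π√(a_t³/μ) = 35447 s.
Target angular speed ω₂ = √(μ/r₂³) = 3.7386×10^-5 rad/s.
Angle swept by the target during transfer: ω₂·t = 1.3252 rad = 75.93°.
The space tug traverses 180° on the transfer ellipse, so the target must lead by 180° − 75.93° = 104.1°.

φ = 104.1°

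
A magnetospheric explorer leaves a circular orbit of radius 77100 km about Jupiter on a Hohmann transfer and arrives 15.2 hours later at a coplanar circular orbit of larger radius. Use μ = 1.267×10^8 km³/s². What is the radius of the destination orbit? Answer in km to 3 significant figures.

Transfer time t = 15.2 hours = 54720 s, and t = π√(a_t³/μ).
So a_t = (μ t²/π²)^(1/3) = (1.267×10^8 × (54720)² / π²)^(1/3) = 3.3749×10^5 km.
Since a_t = (r₁ + r₂)/2, r₂ = 2a_t − r₁ = 2×3.3749×10^5 − 77100 = 5.9788×10^5 km.

r₂ = 5.98×10^5 km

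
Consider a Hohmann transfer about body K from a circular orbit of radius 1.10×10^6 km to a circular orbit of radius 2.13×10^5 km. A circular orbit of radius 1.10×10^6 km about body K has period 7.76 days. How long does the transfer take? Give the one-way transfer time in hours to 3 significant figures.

t = 42.9 hours

From Kepler's third law T² = 4π²r³/μ at r = 1.10×10^6 km, T = 7.76 days = 7.76 × 86400 s = 6.70464×10^5 s: μ = 4π²r³/T² = 1.16893×10^8 km³/s².
The Hohmann ellipse has a_t = (r₁ + r₂)/2 = 6.565×10^5 km.
Transfer time t = π√(a_t³/μ) = π√((6.565×10^5)³ / 1.16893×10^8) = 1.546×10^5 s.
Converting: 1.546×10^5 s ÷ 3600 s/hour = 42.9 hours.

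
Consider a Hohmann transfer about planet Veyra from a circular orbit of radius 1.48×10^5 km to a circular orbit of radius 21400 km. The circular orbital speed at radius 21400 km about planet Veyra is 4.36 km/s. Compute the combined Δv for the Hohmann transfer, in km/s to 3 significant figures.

From the circular-orbit relation v² = μ/r at r = 21400 km: μ = v²r = (4.36)² × 21400 = 4.06805×10^5 km³/s².
The Hohmann ellipse has a_t = (r₁ + r₂)/2 = 84700 km.
Circular speed at r₁: v₁ = √(μ/r₁) = √(4.06805×10^5/1.480×10^5) = 1.658 km/s.
On the transfer ellipse at r₁, vis-viva equation gives v_a = √[μ(2/r₁ − 1/a_t)] = 0.8334 km/s.
First burn Δv₁ = |v_a − v₁| = 0.8246 km/s.
At r₂, v₂ = √(μ/r₂) = 4.360 km/s.
Transfer-orbit speed at r₂: v_p = √[μ(2/r₂ − 1/a_t)] = 5.763 km/s.
Second burn Δv₂ = |v₂ − v_p| = 1.403 km/s.
Δv = Δv₁ + Δv₂ = 0.8246 + 1.403 = 2.228 km/s.

Δv = 2.23 km/s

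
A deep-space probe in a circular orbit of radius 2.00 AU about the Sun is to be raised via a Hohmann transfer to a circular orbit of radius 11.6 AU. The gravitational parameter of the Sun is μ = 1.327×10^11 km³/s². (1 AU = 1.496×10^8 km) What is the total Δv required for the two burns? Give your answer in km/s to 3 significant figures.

Δv = 10.4 km/s

In km: r₁ = 2.00 × 1.496×10^8 = 2.992×10^8 km; r₂ = 11.6 × 1.496×10^8 = 1.73536×10^9 km.
The Hohmann ellipse has a_t = (r₁ + r₂)/2 = 1.01728×10^9 km.
At r₁ the circular-orbit speed is v₁ = √(μ/r₁) = 21.060 km/s.
On the transfer ellipse at r₁, vis-viva gives v_p = √[μ(2/r₁ − 1/a_t)] = 27.506 km/s.
First burn Δv₁ = |v_p − v₁| = 6.446 km/s.
Circular speed at r₂: v₂ = √(μ/r₂) = 8.7446 km/s.
Transfer-orbit speed at r₂: v_a = √[μ(2/r₂ − 1/a_t)] = 4.7424 km/s.
Second burn Δv₂ = |v₂ − v_a| = 4.002 km/s.
Total Δv = Δv₁ + Δv₂ = 10.45 km/s.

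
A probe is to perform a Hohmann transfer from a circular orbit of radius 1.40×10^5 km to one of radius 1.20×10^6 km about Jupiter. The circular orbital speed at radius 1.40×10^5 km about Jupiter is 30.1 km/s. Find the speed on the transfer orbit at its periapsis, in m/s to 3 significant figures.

v = 40300 m/s

From the circular-orbit relation v² = μ/r at r = 1.40×10^5 km: μ = v²r = (30.1)² × 1.40×10^5 = 1.26841×10^8 km³/s².
Semi-major axis of the transfer orbit: a_t = (1.400×10^5 + 1.200×10^6)/2 = 6.700×10^5 km.
The periapsis of the transfer ellipse is at r = 1.400×10^5 km.
Applying v² = μ(2/r − 1/a_t): v = 40.28 km/s.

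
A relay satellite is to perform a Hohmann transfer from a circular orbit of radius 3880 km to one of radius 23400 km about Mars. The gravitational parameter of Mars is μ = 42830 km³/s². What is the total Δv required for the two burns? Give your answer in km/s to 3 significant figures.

The Hohmann ellipse has a_t = (r₁ + r₂)/2 = 13640 km.
At r₁ the circular-orbit speed is v₁ = √(μ/r₁) = 3.3224 km/s.
Transfer-orbit speed at r₁ (vis-viva): v_p = √[μ(2/r₁ − 1/a_t)] = 4.3517 km/s.
First burn Δv₁ = |v_p − v₁| = 1.0293 km/s.
At r₂, v₂ = √(μ/r₂) = 1.3529 km/s.
Transfer-orbit speed at r₂: v_a = √[μ(2/r₂ − 1/a_t)] = 0.72156 km/s.
Second burn Δv₂ = |v₂ − v_a| = 0.63134 km/s.
Δv = Δv₁ + Δv₂ = 1.0293 + 0.63134 = 1.661 km/s.

Δv = 1.66 km/s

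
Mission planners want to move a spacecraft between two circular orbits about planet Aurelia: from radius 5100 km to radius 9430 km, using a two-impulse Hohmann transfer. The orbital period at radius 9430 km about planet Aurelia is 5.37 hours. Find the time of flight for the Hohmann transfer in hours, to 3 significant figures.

From Kepler's third law T² = 4π²r³/μ at r = 9430 km, T = 5.37 hours = 5.37 × 3600 s = 19332 s: μ = 4π²r³/T² = 88581.1 km³/s².
The Hohmann ellipse has a_t = (r₁ + r₂)/2 = 7265 km.
By Kepler's third law the transfer-orbit period is T = 2π√(a_t³/μ), so t = T/2 = 6536 s.
Converting: 6536 s ÷ 3600 s/hour = 1.82 hours.

t = 1.82 hours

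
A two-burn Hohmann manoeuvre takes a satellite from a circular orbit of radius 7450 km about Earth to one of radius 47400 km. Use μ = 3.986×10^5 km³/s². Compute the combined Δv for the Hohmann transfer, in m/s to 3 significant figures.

Δv = 3690 m/s

The Hohmann ellipse has a_t = (r₁ + r₂)/2 = 27425 km.
Circular speed at r₁: v₁ = √(μ/r₁) = √(3.986×10^5/7450) = 7.3146 km/s.
Transfer-orbit speed at r₁ (vis-viva): v_p = √[μ(2/r₁ − 1/a_t)] = 9.6163 km/s.
First burn Δv₁ = |v_p − v₁| = 2.302 km/s.
At r₂, v₂ = √(μ/r₂) = 2.89988 km/s.
Transfer-orbit speed at r₂: v_a = √[μ(2/r₂ − 1/a_t)] = 1.51142 km/s.
Second burn Δv₂ = |v₂ − v_a| = 1.388 km/s.
Total Δv = Δv₁ + Δv₂ = 3.690 km/s.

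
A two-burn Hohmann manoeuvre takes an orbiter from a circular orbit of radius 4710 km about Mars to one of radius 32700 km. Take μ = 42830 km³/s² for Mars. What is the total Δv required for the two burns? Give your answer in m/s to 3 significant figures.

Δv = 1540 m/s

Transfer-ellipse semi-major axis a_t = (r₁ + r₂)/2 = (4710 + 32700)/2 = 18705 km.
At r₁ the circular-orbit speed is v₁ = √(μ/r₁) = 3.0155 km/s.
On the transfer ellipse at r₁, vis-viva equation gives v_p = √[μ(2/r₁ − 1/a_t)] = 3.9871 km/s.
First burn Δv₁ = |v_p − v₁| = 0.9716 km/s.
Circular speed at r₂: v₂ = √(μ/r₂) = 1.1445 km/s.
Transfer-orbit speed at r₂: v_a = √[μ(2/r₂ − 1/a_t)] = 0.57429 km/s.
Second burn Δv₂ = |v₂ − v_a| = 0.5702 km/s.
Δv = Δv₁ + Δv₂ = 0.9716 + 0.5702 = 1.542 km/s.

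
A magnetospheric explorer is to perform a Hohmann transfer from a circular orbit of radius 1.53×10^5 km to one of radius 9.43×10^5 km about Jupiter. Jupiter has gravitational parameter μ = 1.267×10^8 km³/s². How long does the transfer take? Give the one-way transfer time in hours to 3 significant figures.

Transfer-ellipse semi-major axis a_t = (r₁ + r₂)/2 = (1.530×10^5 + 9.430×10^5)/2 = 5.480×10^5 km.
Half the transfer-orbit period gives t = π√(a_t³/μ) = 1.13222×10^5 s.
Converting: 1.13222×10^5 s ÷ 3600 s/hour = 31.5 hours.

t = 31.5 hours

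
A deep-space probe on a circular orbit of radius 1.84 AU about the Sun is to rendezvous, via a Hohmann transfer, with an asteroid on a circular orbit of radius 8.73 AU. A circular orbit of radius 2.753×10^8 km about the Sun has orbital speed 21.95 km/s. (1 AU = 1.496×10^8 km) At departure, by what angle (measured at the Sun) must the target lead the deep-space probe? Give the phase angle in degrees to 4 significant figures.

From the circular-orbit relation v² = μ/r at r = 2.753×10^8 km: μ = v²r = (21.95)² × 2.753×10^8 = 1.32640×10^11 km³/s².
In km: r₁ = 1.84 × 1.496×10^8 = 2.75264×10^8 km; r₂ = 8.73 × 1.496×10^8 = 1.306008×10^9 km.
Transfer-ellipse semi-major axis a_t = (r₁ + r₂)/2 = (2.75264×10^8 + 1.306008×10^9)/2 = 7.90636×10^8 km.
Transfer time t = π√(a_t³/μ) = 1.917684×10^8 s.
Target angular speed ω₂ = √(μ/r₂³) = 7.716474×10^-9 rad/s.
Angle swept by the target during transfer: ω₂·t = 1.479776 rad = 84.78°.
Arrival is 180° from departure on the ellipse, so φ = 180° − 84.78° = 95.22°.

φ = 95.22°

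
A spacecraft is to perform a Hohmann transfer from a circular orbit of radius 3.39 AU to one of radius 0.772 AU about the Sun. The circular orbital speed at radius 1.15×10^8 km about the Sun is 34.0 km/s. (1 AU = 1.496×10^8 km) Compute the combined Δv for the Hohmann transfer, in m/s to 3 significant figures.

From the circular-orbit relation v² = μ/r at r = 1.15×10^8 km: μ = v²r = (34.0)² × 1.15×10^8 = 1.32940×10^11 km³/s².
In km: r₁ = 3.39 × 1.496×10^8 = 5.07144×10^8 km; r₂ = 0.772 × 1.496×10^8 = 1.154912×10^8 km.
Transfer-ellipse semi-major axis a_t = (r₁ + r₂)/2 = (5.07144×10^8 + 1.154912×10^8)/2 = 3.113176×10^8 km.
Circular speed at r₁: v₁ = √(μ/r₁) = √(1.32940×10^11/5.07144×10^8) = 16.19 km/s.
Transfer-orbit speed at r₁ (vis-viva): v_a = √[μ(2/r₁ − 1/a_t)] = 9.861 km/s.
First burn Δv₁ = |v_a − v₁| = 6.329 km/s.
At r₂, v₂ = √(μ/r₂) = 33.928 km/s.
Transfer-orbit speed at r₂: v_p = √[μ(2/r₂ − 1/a_t)] = 43.303 km/s.
Second burn Δv₂ = |v₂ − v_p| = 9.375 km/s.
Δv = Δv₁ + Δv₂ = 6.329 + 9.375 = 15.70 km/s.

Δv = 15700 m/s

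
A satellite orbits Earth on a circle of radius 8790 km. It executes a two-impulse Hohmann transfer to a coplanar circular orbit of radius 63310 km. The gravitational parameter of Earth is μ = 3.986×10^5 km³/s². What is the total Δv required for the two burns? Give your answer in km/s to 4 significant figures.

The Hohmann ellipse has a_t = (r₁ + r₂)/2 = 36050 km.
Circular speed at r₁: v₁ = √(μ/r₁) = √(3.986×10^5/8790) = 6.734 km/s.
Transfer-orbit speed at r₁ (v² = μ(2/r − 1/a)): v_p = √[μ(2/r₁ − 1/a_t)] = 8.924 km/s.
First burn Δv₁ = |v_p − v₁| = 2.190 km/s.
At r₂, v₂ = √(μ/r₂) = 2.509 km/s.
Transfer-orbit speed at r₂: v_a = √[μ(2/r₂ − 1/a_t)] = 1.239 km/s.
Second burn Δv₂ = |v₂ − v_a| = 1.270 km/s.
Total Δv = Δv₁ + Δv₂ = 3.460 km/s.

Δv = 3.460 km/s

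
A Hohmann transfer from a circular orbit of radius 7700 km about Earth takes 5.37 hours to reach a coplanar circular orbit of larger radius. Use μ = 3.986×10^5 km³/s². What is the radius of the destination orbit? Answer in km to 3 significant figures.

Transfer time t = 5.37 hours = 19332 s, and t = π√(a_t³/μ).
So a_t = (μ t²/π²)^(1/3) = (3.986×10^5 × (19332)² / π²)^(1/3) = 24713 km.
Since a_t = (r₁ + r₂)/2, r₂ = 2a_t − r₁ = 2×24713 − 7700 = 41726 km.

r₂ = 41700 km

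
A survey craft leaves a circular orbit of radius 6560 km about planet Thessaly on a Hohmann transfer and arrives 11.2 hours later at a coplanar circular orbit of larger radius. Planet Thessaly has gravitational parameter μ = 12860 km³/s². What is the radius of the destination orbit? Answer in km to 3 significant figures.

r₂ = 19100 km

Transfer time t = 11.2 hours = 40320 s, and t = π√(a_t³/μ).
So a_t = (μ t²/π²)^(1/3) = (12860 × (40320)² / π²)^(1/3) = 12843 km.
Since a_t = (r₁ + r₂)/2, r₂ = 2a_t − r₁ = 2×12843 − 6560 = 19126 km.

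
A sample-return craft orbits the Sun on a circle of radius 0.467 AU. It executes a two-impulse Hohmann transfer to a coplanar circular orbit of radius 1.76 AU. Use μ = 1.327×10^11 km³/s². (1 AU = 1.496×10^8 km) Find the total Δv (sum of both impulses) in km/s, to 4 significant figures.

Δv = 19.12 km/s

In km: r₁ = 0.467 × 1.496×10^8 = 6.98632×10^7 km; r₂ = 1.76 × 1.496×10^8 = 2.63296×10^8 km.
The Hohmann ellipse has a_t = (r₁ + r₂)/2 = 1.665796×10^8 km.
At r₁ the circular-orbit speed is v₁ = √(μ/r₁) = 43.58 km/s.
On the transfer ellipse at r₁, v² = μ(2/r − 1/a) gives v_p = √[μ(2/r₁ − 1/a_t)] = 54.79 km/s.
First burn Δv₁ = |v_p − v₁| = 11.21 km/s.
At r₂, v₂ = √(μ/r₂) = 22.450 km/s.
Transfer-orbit speed at r₂: v_a = √[μ(2/r₂ − 1/a_t)] = 14.539 km/s.
Second burn Δv₂ = |v₂ − v_a| = 7.911 km/s.
Δv = Δv₁ + Δv₂ = 11.21 + 7.911 = 19.12 km/s.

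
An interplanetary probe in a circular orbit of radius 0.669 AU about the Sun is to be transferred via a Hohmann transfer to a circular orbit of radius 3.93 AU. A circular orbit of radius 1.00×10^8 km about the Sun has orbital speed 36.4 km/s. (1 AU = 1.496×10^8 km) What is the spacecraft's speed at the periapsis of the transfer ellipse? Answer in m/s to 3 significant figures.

v = 47600 m/s

From the circular-orbit relation v² = μ/r at r = 1.00×10^8 km: μ = v²r = (36.4)² × 1.00×10^8 = 1.32496×10^11 km³/s².
In km: r₁ = 0.669 × 1.496×10^8 = 1.000824×10^8 km; r₂ = 3.93 × 1.496×10^8 = 5.87928×10^8 km.
Semi-major axis of the transfer orbit: a_t = (1.000824×10^8 + 5.87928×10^8)/2 = 3.440052×10^8 km.
The periapsis of the transfer ellipse is at r = 1.000824×10^8 km.
Vis-viva: v = √[μ(2/r − 1/a_t)] = √[1.32496×10^11 × (2/1.000824×10^8 − 1/3.440052×10^8)] = 47.57 km/s.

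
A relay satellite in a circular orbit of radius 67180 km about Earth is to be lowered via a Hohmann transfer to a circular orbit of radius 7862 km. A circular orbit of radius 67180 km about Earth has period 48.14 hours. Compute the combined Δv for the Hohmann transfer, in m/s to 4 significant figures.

Δv = 3728 m/s

From Kepler's third law T² = 4π²r³/μ at r = 67180 km, T = 48.14 hours = 48.14 × 3600 s = 1.73304×10^5 s: μ = 4π²r³/T² = 3.98531×10^5 km³/s².
The Hohmann ellipse has a_t = (r₁ + r₂)/2 = 37521 km.
At r₁ the circular-orbit speed is v₁ = √(μ/r₁) = 2.436 km/s.
On the transfer ellipse at r₁, vis-viva equation gives v_a = √[μ(2/r₁ − 1/a_t)] = 1.115 km/s.
First burn Δv₁ = |v_a − v₁| = 1.321 km/s.
At r₂, v₂ = √(μ/r₂) = 7.120 km/s.
Transfer-orbit speed at r₂: v_p = √[μ(2/r₂ − 1/a_t)] = 9.527 km/s.
Second burn Δv₂ = |v₂ − v_p| = 2.407 km/s.
Total Δv = Δv₁ + Δv₂ = 3.728 km/s.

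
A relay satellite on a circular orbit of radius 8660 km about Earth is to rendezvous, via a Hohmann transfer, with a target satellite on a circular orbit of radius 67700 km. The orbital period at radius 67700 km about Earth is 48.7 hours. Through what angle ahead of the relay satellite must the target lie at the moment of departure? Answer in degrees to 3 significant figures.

φ = 104°

From Kepler's third law T² = 4π²r³/μ at r = 67700 km, T = 48.7 hours = 48.7 × 3600 s = 1.7532×10^5 s: μ = 4π²r³/T² = 3.98532×10^5 km³/s².
Transfer-ellipse semi-major axis a_t = (r₁ + r₂)/2 = (8660 + 67700)/2 = 38180 km.
The half-period of the transfer ellipse is t = π√(a_t³/μ) = 37126 s.
The target's mean motion on its circular orbit is ω₂ = √(μ/r₂³) = 3.5838×10^-5 rad/s.
Angle swept by the target during transfer: ω₂·t = 1.3305 rad = 76.23°.
Arrival is 180° from departure on the ellipse, so φ = 180° − 76.23° = 104°.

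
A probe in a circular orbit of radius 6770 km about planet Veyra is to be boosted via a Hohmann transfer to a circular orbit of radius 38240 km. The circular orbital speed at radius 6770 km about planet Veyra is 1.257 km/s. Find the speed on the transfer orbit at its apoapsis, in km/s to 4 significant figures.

v = 0.2901 km/s

From the circular-orbit relation v² = μ/r at r = 6770 km: μ = v²r = (1.257)² × 6770 = 10696.9 km³/s².
Semi-major axis of the transfer orbit: a_t = (6770 + 38240)/2 = 22505 km.
The apoapsis of the transfer ellipse is at r = 38240 km.
From the vis-viva equation, v = √[μ(2/r − 1/a_t)] = 0.2901 km/s.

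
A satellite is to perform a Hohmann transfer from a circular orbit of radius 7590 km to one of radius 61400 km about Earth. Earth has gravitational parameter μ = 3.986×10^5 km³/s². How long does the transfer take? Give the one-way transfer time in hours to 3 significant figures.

The Hohmann ellipse has a_t = (r₁ + r₂)/2 = 34495 km.
Half the transfer-orbit period gives t = π√(a_t³/μ) = 31880 s.
Converting: 31880 s ÷ 3600 s/hour = 8.86 hours.

t = 8.86 hours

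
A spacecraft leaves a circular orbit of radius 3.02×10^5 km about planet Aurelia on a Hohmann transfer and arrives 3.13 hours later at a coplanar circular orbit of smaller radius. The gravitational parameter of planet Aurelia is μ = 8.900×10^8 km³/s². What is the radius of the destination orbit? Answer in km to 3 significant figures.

r₂ = 1.49×10^5 km

Transfer time t = 3.13 hours = 11268 s, and t = π√(a_t³/μ).
So a_t = (μ t²/π²)^(1/3) = (8.900×10^8 × (11268)² / π²)^(1/3) = 2.2539×10^5 km.
Since a_t = (r₁ + r₂)/2, r₂ = 2a_t − r₁ = 2×2.2539×10^5 − 3.020×10^5 = 1.4878×10^5 km.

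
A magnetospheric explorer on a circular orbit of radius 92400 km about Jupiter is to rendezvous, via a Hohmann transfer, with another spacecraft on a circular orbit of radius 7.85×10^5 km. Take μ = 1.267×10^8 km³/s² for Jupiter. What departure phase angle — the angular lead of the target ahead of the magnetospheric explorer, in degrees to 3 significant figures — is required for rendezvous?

φ = 105°

Transfer-ellipse semi-major axis a_t = (r₁ + r₂)/2 = (92400 + 7.850×10^5)/2 = 4.387×10^5 km.
The half-period of the transfer ellipse is t = π√(a_t³/μ) = 81099 s.
Target angular speed ω₂ = √(μ/r₂³) = 1.6184×10^-5 rad/s.
Angle swept by the target during transfer: ω₂·t = 1.3125 rad = 75.20°.
The magnetospheric explorer traverses 180° on the transfer ellipse, so the target must lead by 180° − 75.20° = 105°.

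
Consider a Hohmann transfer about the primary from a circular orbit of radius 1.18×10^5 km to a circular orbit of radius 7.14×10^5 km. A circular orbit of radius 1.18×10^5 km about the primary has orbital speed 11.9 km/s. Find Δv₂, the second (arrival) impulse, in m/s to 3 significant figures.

Δv₂ = 2260 m/s

From the circular-orbit relation v² = μ/r at r = 1.18×10^5 km: μ = v²r = (11.9)² × 1.18×10^5 = 1.67100×10^7 km³/s².
Transfer-ellipse semi-major axis a_t = (r₁ + r₂)/2 = (1.180×10^5 + 7.140×10^5)/2 = 4.160×10^5 km.
Circular speed at r = 7.140×10^5 km: v_c = √(μ/r) = 4.838 km/s.
Vis-viva on the transfer ellipse at r = 7.140×10^5 km gives v_t = √[μ(2/r − 1/a_t)] = 2.577 km/s.
Δv₂ = |v_t − v_c| = |2.577 − 4.838| = 2.261 km/s.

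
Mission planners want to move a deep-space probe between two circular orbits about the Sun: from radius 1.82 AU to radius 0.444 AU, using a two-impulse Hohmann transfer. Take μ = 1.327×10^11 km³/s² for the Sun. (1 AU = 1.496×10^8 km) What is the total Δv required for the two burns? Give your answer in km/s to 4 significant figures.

In km: r₁ = 1.82 × 1.496×10^8 = 2.72272×10^8 km; r₂ = 0.444 × 1.496×10^8 = 6.64224×10^7 km.
Transfer-ellipse semi-major axis a_t = (r₁ + r₂)/2 = (2.72272×10^8 + 6.64224×10^7)/2 = 1.693472×10^8 km.
Circular speed at r₁: v₁ = √(μ/r₁) = √(1.327×10^11/2.72272×10^8) = 22.077 km/s.
Transfer-orbit speed at r₁ (vis-viva equation): v_a = √[μ(2/r₁ − 1/a_t)] = 13.826 km/s.
First burn Δv₁ = |v_a − v₁| = 8.251 km/s.
At r₂, v₂ = √(μ/r₂) = 44.697 km/s.
Transfer-orbit speed at r₂: v_p = √[μ(2/r₂ − 1/a_t)] = 56.675 km/s.
Second burn Δv₂ = |v₂ − v_p| = 11.98 km/s.
Δv = Δv₁ + Δv₂ = 8.251 + 11.98 = 20.23 km/s.

Δv = 20.23 km/s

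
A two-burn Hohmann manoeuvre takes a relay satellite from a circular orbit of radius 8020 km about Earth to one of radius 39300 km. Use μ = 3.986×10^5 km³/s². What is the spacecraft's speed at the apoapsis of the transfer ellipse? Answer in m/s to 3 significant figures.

Semi-major axis of the transfer orbit: a_t = (8020 + 39300)/2 = 23660 km.
At apoapsis, r = 39300 km.
Vis-viva: v = √[μ(2/r − 1/a_t)] = √[3.986×10^5 × (2/39300 − 1/23660)] = 1.854 km/s.

v = 1850 m/s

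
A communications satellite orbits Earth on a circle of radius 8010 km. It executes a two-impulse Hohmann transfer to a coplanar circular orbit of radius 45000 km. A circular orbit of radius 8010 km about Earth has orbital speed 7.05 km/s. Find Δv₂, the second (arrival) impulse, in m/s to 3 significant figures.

From the circular-orbit relation v² = μ/r at r = 8010 km: μ = v²r = (7.05)² × 8010 = 3.98117×10^5 km³/s².
The Hohmann ellipse has a_t = (r₁ + r₂)/2 = 26505 km.
Circular speed at r = 45000 km: v_c = √(μ/r) = 2.974 km/s.
Vis-viva on the transfer ellipse at r = 45000 km gives v_t = √[μ(2/r − 1/a_t)] = 1.635 km/s.
Δv₂ = |v_t − v_c| = |1.635 − 2.974| = 1.339 km/s.

Δv₂ = 1340 m/s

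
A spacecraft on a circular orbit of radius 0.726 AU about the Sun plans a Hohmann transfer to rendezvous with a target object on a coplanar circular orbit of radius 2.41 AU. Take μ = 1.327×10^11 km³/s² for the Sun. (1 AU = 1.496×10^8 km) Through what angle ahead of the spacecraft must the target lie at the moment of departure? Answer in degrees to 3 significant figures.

φ = 85.5°

In km: r₁ = 0.726 × 1.496×10^8 = 1.086096×10^8 km; r₂ = 2.41 × 1.496×10^8 = 3.60536×10^8 km.
The Hohmann ellipse has a_t = (r₁ + r₂)/2 = 2.345728×10^8 km.
Transfer time t = π√(a_t³/μ) = 3.0984×10^7 s.
Target angular speed ω₂ = √(μ/r₂³) = 5.3212×10^-8 rad/s.
Angle swept by the target during transfer: ω₂·t = 1.6487 rad = 94.46°.
Arrival is 180° from departure on the ellipse, so φ = 180° − 94.46° = 85.5°.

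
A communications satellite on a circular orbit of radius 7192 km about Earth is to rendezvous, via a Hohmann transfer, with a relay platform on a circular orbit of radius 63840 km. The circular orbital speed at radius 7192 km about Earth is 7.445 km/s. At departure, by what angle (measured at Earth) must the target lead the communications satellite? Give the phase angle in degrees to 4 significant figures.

From the circular-orbit relation v² = μ/r at r = 7192 km: μ = v²r = (7.445)² × 7192 = 3.98638×10^5 km³/s².
Semi-major axis of the transfer orbit: a_t = (7192 + 63840)/2 = 35516 km.
The half-period of the transfer ellipse is t = π√(a_t³/μ) = 33304 s.
Target angular speed ω₂ = √(μ/r₂³) = 3.9143×10^-5 rad/s.
Angle swept by the target during transfer: ω₂·t = 1.3036 rad = 74.69°.
Arrival is 180° from departure on the ellipse, so φ = 180° − 74.69° = 105.3°.

φ = 105.3°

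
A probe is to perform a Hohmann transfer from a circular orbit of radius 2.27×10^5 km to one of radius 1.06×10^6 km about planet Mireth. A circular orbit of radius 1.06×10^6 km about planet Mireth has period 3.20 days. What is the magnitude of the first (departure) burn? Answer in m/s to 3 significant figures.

From Kepler's third law T² = 4π²r³/μ at r = 1.06×10^6 km, T = 3.20 days = 3.20 × 86400 s = 2.7648×10^5 s: μ = 4π²r³/T² = 6.15106×10^8 km³/s².
The Hohmann ellipse has a_t = (r₁ + r₂)/2 = 6.435×10^5 km.
On the circular orbit at r = 2.270×10^5 km, v_c = √(μ/r) = 52.05495 km/s.
Vis-viva on the transfer ellipse at r = 2.270×10^5 km gives v_t = √[μ(2/r − 1/a_t)] = 66.80988 km/s.
Δv₁ = |v_t − v_c| = |66.80988 − 52.05495| = 14.75 km/s.

Δv₁ = 14800 m/s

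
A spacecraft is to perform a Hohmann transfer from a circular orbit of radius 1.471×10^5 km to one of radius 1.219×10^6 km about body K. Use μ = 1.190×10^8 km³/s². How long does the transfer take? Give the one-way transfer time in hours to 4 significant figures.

t = 45.16 hours

Semi-major axis of the transfer orbit: a_t = (1.471×10^5 + 1.219×10^6)/2 = 6.8305×10^5 km.
By Kepler's third law the transfer-orbit period is T = 2π√(a_t³/μ), so t = T/2 = 1.6258×10^5 s.
Converting: 1.6258×10^5 s ÷ 3600 s/hour = 45.16 hours.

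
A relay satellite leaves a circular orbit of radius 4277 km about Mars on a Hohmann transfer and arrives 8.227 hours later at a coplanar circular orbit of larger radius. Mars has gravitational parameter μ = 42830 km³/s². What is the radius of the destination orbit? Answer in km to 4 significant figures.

Transfer time t = 8.227 hours = 29617.2 s, and t = π√(a_t³/μ).
So a_t = (μ t²/π²)^(1/3) = (42830 × (29617.2)² / π²)^(1/3) = 15614 km.
Since a_t = (r₁ + r₂)/2, r₂ = 2a_t − r₁ = 2×15614 − 4277 = 26951 km.

r₂ = 26950 km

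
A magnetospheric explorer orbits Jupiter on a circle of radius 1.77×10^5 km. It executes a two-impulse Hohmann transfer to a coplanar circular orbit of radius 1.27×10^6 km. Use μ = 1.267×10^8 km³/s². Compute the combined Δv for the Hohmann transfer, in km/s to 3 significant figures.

Δv = 13.7 km/s

Semi-major axis of the transfer orbit: a_t = (1.770×10^5 + 1.270×10^6)/2 = 7.235×10^5 km.
Circular speed at r₁: v₁ = √(μ/r₁) = √(1.267×10^8/1.770×10^5) = 26.7548 km/s.
On the transfer ellipse at r₁, vis-viva equation gives v_p = √[μ(2/r₁ − 1/a_t)] = 35.4474 km/s.
First burn Δv₁ = |v_p − v₁| = 8.693 km/s.
Circular speed at r₂: v₂ = √(μ/r₂) = 9.988 km/s.
Transfer-orbit speed at r₂: v_a = √[μ(2/r₂ − 1/a_t)] = 4.940 km/s.
Second burn Δv₂ = |v₂ − v_a| = 5.048 km/s.
Total Δv = Δv₁ + Δv₂ = 13.74 km/s.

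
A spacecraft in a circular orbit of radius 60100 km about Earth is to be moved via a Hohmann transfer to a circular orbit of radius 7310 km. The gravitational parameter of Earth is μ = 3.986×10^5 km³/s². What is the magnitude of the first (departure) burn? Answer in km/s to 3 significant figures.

Transfer-ellipse semi-major axis a_t = (r₁ + r₂)/2 = (60100 + 7310)/2 = 33705 km.
Circular speed at r = 60100 km: v_c = √(μ/r) = 2.575 km/s.
Transfer-orbit speed at the same r (vis-viva, a = a_t): v_t = √[μ(2/r − 1/a_t)] = 1.199 km/s.
Δv₁ = |v_t − v_c| = |1.199 − 2.575| = 1.376 km/s.

Δv₁ = 1.38 km/s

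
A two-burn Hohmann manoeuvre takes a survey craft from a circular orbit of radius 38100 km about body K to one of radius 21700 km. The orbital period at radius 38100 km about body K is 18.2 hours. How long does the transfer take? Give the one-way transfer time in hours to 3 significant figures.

From Kepler's third law T² = 4π²r³/μ at r = 38100 km, T = 18.2 hours = 18.2 × 3600 s = 65520 s: μ = 4π²r³/T² = 5.08612×10^5 km³/s².
Semi-major axis of the transfer orbit: a_t = (38100 + 21700)/2 = 29900 km.
Half the transfer-orbit period gives t = π√(a_t³/μ) = 22780 s.
Converting: 22780 s ÷ 3600 s/hour = 6.33 hours.

t = 6.33 hours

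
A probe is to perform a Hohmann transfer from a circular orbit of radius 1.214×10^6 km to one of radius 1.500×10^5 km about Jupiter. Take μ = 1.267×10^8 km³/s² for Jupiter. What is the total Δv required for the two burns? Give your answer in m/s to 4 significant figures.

Δv = 15140 m/s

Semi-major axis of the transfer orbit: a_t = (1.214×10^6 + 1.500×10^5)/2 = 6.820×10^5 km.
Circular speed at r₁: v₁ = √(μ/r₁) = √(1.267×10^8/1.214×10^6) = 10.216 km/s.
Transfer-orbit speed at r₁ (vis-viva equation): v_a = √[μ(2/r₁ − 1/a_t)] = 4.7911 km/s.
First burn Δv₁ = |v_a − v₁| = 5.425 km/s.
Circular speed at r₂: v₂ = √(μ/r₂) = 29.063 km/s.
Transfer-orbit speed at r₂: v_p = √[μ(2/r₂ − 1/a_t)] = 38.776 km/s.
Second burn Δv₂ = |v₂ − v_p| = 9.713 km/s.
Total Δv = Δv₁ + Δv₂ = 15.14 km/s.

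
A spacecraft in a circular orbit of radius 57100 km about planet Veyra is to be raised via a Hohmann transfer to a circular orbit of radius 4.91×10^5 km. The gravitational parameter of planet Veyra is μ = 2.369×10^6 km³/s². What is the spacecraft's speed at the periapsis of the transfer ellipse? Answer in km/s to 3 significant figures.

v = 8.62 km/s

Transfer-ellipse semi-major axis a_t = (r₁ + r₂)/2 = (57100 + 4.910×10^5)/2 = 2.7405×10^5 km.
At periapsis, r = 57100 km.
Applying v² = μ(2/r − 1/a_t): v = 8.622 km/s.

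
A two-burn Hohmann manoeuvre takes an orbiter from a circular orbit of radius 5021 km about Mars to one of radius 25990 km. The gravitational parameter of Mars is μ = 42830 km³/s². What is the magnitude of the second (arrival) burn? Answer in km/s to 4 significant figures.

The Hohmann ellipse has a_t = (r₁ + r₂)/2 = 15505.5 km.
Circular speed at r = 25990 km: v_c = √(μ/r) = 1.2837 km/s.
Transfer-orbit speed at the same r (vis-viva, a = a_t): v_t = √[μ(2/r − 1/a_t)] = 0.73050 km/s.
Δv₂ = |v_t − v_c| = |0.73050 − 1.2837| = 0.5532 km/s.

Δv₂ = 0.5532 km/s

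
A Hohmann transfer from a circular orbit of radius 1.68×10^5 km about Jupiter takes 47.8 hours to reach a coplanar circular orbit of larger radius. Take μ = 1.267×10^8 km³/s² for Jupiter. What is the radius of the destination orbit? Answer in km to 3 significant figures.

Transfer time t = 47.8 hours = 1.7208×10^5 s, and t = π√(a_t³/μ).
So a_t = (μ t²/π²)^(1/3) = (1.267×10^8 × (1.7208×10^5)² / π²)^(1/3) = 7.2440×10^5 km.
Since a_t = (r₁ + r₂)/2, r₂ = 2a_t − r₁ = 2×7.2440×10^5 − 1.680×10^5 = 1.2808×10^6 km.

r₂ = 1.28×10^6 km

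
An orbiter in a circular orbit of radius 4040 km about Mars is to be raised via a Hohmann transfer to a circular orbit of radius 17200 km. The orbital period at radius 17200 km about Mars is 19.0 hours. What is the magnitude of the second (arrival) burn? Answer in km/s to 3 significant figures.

From Kepler's third law T² = 4π²r³/μ at r = 17200 km, T = 19.0 hours = 19.0 × 3600 s = 68400 s: μ = 4π²r³/T² = 42937.1 km³/s².
The Hohmann ellipse has a_t = (r₁ + r₂)/2 = 10620 km.
Circular speed at r = 17200 km: v_c = √(μ/r) = 1.580 km/s.
Vis-viva on the transfer ellipse at r = 17200 km gives v_t = √[μ(2/r − 1/a_t)] = 0.9745 km/s.
Δv₂ = |v_t − v_c| = |0.9745 − 1.580| = 0.6055 km/s.

Δv₂ = 0.605 km/s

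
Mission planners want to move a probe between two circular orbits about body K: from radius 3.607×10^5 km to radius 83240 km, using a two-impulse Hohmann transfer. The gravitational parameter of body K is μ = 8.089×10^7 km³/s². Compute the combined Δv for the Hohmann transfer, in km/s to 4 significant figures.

Δv = 14.37 km/s

Transfer-ellipse semi-major axis a_t = (r₁ + r₂)/2 = (3.607×10^5 + 83240)/2 = 2.2197×10^5 km.
Circular speed at r₁: v₁ = √(μ/r₁) = √(8.089×10^7/3.607×10^5) = 14.9753 km/s.
On the transfer ellipse at r₁, vis-viva gives v_a = √[μ(2/r₁ − 1/a_t)] = 9.17050 km/s.
First burn Δv₁ = |v_a − v₁| = 5.805 km/s.
At r₂, v₂ = √(μ/r₂) = 31.173 km/s.
Transfer-orbit speed at r₂: v_p = √[μ(2/r₂ − 1/a_t)] = 39.738 km/s.
Second burn Δv₂ = |v₂ − v_p| = 8.565 km/s.
Δv = Δv₁ + Δv₂ = 5.805 + 8.565 = 14.37 km/s.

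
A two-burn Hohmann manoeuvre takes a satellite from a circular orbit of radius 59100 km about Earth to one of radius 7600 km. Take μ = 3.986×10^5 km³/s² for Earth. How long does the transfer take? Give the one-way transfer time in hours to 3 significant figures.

t = 8.42 hours

Semi-major axis of the transfer orbit: a_t = (59100 + 7600)/2 = 33350 km.
By Kepler's third law the transfer-orbit period is T = 2π√(a_t³/μ), so t = T/2 = 30310 s.
Converting: 30310 s ÷ 3600 s/hour = 8.42 hours.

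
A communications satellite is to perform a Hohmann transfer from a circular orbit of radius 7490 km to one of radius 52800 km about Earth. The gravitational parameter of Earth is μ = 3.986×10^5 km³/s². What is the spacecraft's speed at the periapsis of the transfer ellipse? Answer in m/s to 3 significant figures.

v = 9650 m/s

Transfer-ellipse semi-major axis a_t = (r₁ + r₂)/2 = (7490 + 52800)/2 = 30145 km.
At periapsis, r = 7490 km.
Applying v² = μ(2/r − 1/a_t): v = 9.655 km/s.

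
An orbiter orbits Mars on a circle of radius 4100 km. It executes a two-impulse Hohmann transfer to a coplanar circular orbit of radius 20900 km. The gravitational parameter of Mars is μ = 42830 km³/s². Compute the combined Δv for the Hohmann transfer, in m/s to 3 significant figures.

Semi-major axis of the transfer orbit: a_t = (4100 + 20900)/2 = 12500 km.
At r₁ the circular-orbit speed is v₁ = √(μ/r₁) = 3.2321 km/s.
On the transfer ellipse at r₁, vis-viva equation gives v_p = √[μ(2/r₁ − 1/a_t)] = 4.1793 km/s.
First burn Δv₁ = |v_p − v₁| = 0.9472 km/s.
At r₂, v₂ = √(μ/r₂) = 1.43153 km/s.
Transfer-orbit speed at r₂: v_a = √[μ(2/r₂ − 1/a_t)] = 0.819856 km/s.
Second burn Δv₂ = |v₂ − v_a| = 0.6117 km/s.
Total Δv = Δv₁ + Δv₂ = 1.559 km/s.

Δv = 1560 m/s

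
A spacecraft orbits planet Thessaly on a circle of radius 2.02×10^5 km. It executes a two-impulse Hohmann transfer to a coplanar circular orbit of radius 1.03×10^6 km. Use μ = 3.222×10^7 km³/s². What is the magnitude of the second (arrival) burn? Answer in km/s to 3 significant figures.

Δv₂ = 2.39 km/s

The Hohmann ellipse has a_t = (r₁ + r₂)/2 = 6.160×10^5 km.
Circular speed at r = 1.030×10^6 km: v_c = √(μ/r) = 5.593 km/s.
Vis-viva on the transfer ellipse at r = 1.030×10^6 km gives v_t = √[μ(2/r − 1/a_t)] = 3.203 km/s.
Δv₂ = |v_t − v_c| = |3.203 − 5.593| = 2.390 km/s.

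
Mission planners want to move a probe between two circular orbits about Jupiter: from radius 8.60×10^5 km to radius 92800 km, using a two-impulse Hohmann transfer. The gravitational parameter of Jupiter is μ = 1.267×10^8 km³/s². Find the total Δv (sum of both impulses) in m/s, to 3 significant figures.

The Hohmann ellipse has a_t = (r₁ + r₂)/2 = 4.764×10^5 km.
Circular speed at r₁: v₁ = √(μ/r₁) = √(1.267×10^8/8.600×10^5) = 12.138 km/s.
On the transfer ellipse at r₁, vis-viva equation gives v_a = √[μ(2/r₁ − 1/a_t)] = 5.3571 km/s.
First burn Δv₁ = |v_a − v₁| = 6.781 km/s.
At r₂, v₂ = √(μ/r₂) = 36.95 km/s.
Transfer-orbit speed at r₂: v_p = √[μ(2/r₂ − 1/a_t)] = 49.65 km/s.
Second burn Δv₂ = |v₂ − v_p| = 12.70 km/s.
Δv = Δv₁ + Δv₂ = 6.781 + 12.70 = 19.48 km/s.

Δv = 19500 m/s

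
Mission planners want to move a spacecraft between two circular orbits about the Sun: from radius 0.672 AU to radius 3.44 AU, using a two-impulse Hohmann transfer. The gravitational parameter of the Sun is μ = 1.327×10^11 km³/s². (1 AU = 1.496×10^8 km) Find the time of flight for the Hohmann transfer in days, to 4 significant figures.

t = 538.4 days

In km: r₁ = 0.672 × 1.496×10^8 = 1.005312×10^8 km; r₂ = 3.44 × 1.496×10^8 = 5.14624×10^8 km.
The Hohmann ellipse has a_t = (r₁ + r₂)/2 = 3.075776×10^8 km.
Transfer time t = π√(a_t³/μ) = π√((3.075776×10^8)³ / 1.327×10^11) = 4.652×10^7 s.
Converting: 4.652×10^7 s ÷ 86400 s/day = 538.4 days.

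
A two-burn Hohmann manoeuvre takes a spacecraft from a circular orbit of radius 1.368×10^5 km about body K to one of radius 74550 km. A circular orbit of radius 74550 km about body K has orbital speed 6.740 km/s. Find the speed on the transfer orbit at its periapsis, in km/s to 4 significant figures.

From the circular-orbit relation v² = μ/r at r = 74550 km: μ = v²r = (6.740)² × 74550 = 3.38663×10^6 km³/s².
Semi-major axis of the transfer orbit: a_t = (1.368×10^5 + 74550)/2 = 1.05675×10^5 km.
The periapsis of the transfer ellipse is at r = 74550 km.
Applying v² = μ(2/r − 1/a_t): v = 7.669 km/s.

v = 7.669 km/s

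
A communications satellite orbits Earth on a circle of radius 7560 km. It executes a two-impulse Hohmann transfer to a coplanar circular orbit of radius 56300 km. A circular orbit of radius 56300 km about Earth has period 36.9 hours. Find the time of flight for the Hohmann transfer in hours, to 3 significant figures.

t = 7.88 hours

From Kepler's third law T² = 4π²r³/μ at r = 56300 km, T = 36.9 hours = 36.9 × 3600 s = 1.3284×10^5 s: μ = 4π²r³/T² = 3.99234×10^5 km³/s².
Semi-major axis of the transfer orbit: a_t = (7560 + 56300)/2 = 31930 km.
Transfer time t = π√(a_t³/μ) = π√((31930)³ / 3.99234×10^5) = 28370 s.
Converting: 28370 s ÷ 3600 s/hour = 7.88 hours.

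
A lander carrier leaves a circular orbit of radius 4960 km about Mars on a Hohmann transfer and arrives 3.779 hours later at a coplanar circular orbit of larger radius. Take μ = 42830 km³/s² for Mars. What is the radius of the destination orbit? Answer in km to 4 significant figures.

r₂ = 13630 km

Transfer time t = 3.779 hours = 13604.4 s, and t = π√(a_t³/μ).
So a_t = (μ t²/π²)^(1/3) = (42830 × (13604.4)² / π²)^(1/3) = 9295.4 km.
Since a_t = (r₁ + r₂)/2, r₂ = 2a_t − r₁ = 2×9295.4 − 4960 = 13630.8 km.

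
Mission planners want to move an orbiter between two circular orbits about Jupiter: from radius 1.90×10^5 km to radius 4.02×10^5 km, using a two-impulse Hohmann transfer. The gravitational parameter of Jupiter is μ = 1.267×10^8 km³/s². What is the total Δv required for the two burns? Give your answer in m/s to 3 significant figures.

Δv = 7800 m/s

Transfer-ellipse semi-major axis a_t = (r₁ + r₂)/2 = (1.900×10^5 + 4.020×10^5)/2 = 2.960×10^5 km.
Circular speed at r₁: v₁ = √(μ/r₁) = √(1.267×10^8/1.900×10^5) = 25.8233 km/s.
On the transfer ellipse at r₁, vis-viva gives v_p = √[μ(2/r₁ − 1/a_t)] = 30.0939 km/s.
First burn Δv₁ = |v_p − v₁| = 4.2706 km/s.
At r₂, v₂ = √(μ/r₂) = 17.753144 km/s.
Transfer-orbit speed at r₂: v_a = √[μ(2/r₂ − 1/a_t)] = 14.223492 km/s.
Second burn Δv₂ = |v₂ − v_a| = 3.5297 km/s.
Δv = Δv₁ + Δv₂ = 4.2706 + 3.5297 = 7.800 km/s.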